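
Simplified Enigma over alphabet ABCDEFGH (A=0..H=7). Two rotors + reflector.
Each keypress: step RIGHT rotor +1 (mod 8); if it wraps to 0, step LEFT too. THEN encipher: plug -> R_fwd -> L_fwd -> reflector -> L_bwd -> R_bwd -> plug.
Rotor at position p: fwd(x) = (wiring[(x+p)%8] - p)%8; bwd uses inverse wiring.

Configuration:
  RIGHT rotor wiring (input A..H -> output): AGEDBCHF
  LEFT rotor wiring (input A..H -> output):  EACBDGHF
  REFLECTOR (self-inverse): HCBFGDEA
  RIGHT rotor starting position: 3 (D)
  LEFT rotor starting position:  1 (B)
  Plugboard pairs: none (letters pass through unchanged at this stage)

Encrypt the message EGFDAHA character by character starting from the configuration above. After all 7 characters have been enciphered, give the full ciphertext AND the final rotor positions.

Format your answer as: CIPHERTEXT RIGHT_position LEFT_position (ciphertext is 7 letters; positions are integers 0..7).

Answer: HAEAEBG 2 2

Derivation:
Char 1 ('E'): step: R->4, L=1; E->plug->E->R->E->L->F->refl->D->L'->H->R'->H->plug->H
Char 2 ('G'): step: R->5, L=1; G->plug->G->R->G->L->E->refl->G->L'->F->R'->A->plug->A
Char 3 ('F'): step: R->6, L=1; F->plug->F->R->F->L->G->refl->E->L'->G->R'->E->plug->E
Char 4 ('D'): step: R->7, L=1; D->plug->D->R->F->L->G->refl->E->L'->G->R'->A->plug->A
Char 5 ('A'): step: R->0, L->2 (L advanced); A->plug->A->R->A->L->A->refl->H->L'->B->R'->E->plug->E
Char 6 ('H'): step: R->1, L=2; H->plug->H->R->H->L->G->refl->E->L'->D->R'->B->plug->B
Char 7 ('A'): step: R->2, L=2; A->plug->A->R->C->L->B->refl->C->L'->G->R'->G->plug->G
Final: ciphertext=HAEAEBG, RIGHT=2, LEFT=2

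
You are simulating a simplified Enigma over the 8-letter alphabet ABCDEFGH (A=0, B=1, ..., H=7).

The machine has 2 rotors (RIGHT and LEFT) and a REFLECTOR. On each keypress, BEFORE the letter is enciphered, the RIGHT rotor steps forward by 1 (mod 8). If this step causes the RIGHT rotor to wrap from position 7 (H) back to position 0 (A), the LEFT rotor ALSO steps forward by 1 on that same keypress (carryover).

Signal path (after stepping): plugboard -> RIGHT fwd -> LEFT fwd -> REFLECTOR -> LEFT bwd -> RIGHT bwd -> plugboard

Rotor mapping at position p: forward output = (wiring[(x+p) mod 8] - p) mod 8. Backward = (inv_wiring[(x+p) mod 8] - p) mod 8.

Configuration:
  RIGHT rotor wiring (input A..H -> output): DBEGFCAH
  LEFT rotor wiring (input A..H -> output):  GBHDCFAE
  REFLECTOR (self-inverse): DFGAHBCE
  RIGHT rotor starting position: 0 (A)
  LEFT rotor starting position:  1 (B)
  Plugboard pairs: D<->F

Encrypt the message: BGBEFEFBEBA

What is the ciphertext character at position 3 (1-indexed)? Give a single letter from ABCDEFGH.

Char 1 ('B'): step: R->1, L=1; B->plug->B->R->D->L->B->refl->F->L'->H->R'->F->plug->D
Char 2 ('G'): step: R->2, L=1; G->plug->G->R->B->L->G->refl->C->L'->C->R'->A->plug->A
Char 3 ('B'): step: R->3, L=1; B->plug->B->R->C->L->C->refl->G->L'->B->R'->H->plug->H

H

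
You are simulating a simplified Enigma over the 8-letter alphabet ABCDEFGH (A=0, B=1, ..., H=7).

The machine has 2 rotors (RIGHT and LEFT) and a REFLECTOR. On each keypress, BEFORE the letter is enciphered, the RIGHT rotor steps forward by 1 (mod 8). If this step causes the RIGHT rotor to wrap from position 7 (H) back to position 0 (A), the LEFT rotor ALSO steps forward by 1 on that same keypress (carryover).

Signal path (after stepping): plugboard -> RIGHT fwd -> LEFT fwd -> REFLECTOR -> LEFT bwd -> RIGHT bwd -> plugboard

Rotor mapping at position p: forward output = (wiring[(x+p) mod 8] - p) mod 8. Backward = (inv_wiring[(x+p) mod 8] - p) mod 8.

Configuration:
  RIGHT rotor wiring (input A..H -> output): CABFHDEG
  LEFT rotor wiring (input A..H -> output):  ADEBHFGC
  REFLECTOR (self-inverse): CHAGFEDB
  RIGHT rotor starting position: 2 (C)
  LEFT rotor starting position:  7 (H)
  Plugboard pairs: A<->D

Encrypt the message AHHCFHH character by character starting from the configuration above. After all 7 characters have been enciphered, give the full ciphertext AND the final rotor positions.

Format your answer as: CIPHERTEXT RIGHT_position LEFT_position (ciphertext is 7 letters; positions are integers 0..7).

Char 1 ('A'): step: R->3, L=7; A->plug->D->R->B->L->B->refl->H->L'->H->R'->F->plug->F
Char 2 ('H'): step: R->4, L=7; H->plug->H->R->B->L->B->refl->H->L'->H->R'->B->plug->B
Char 3 ('H'): step: R->5, L=7; H->plug->H->R->C->L->E->refl->F->L'->D->R'->E->plug->E
Char 4 ('C'): step: R->6, L=7; C->plug->C->R->E->L->C->refl->A->L'->F->R'->H->plug->H
Char 5 ('F'): step: R->7, L=7; F->plug->F->R->A->L->D->refl->G->L'->G->R'->E->plug->E
Char 6 ('H'): step: R->0, L->0 (L advanced); H->plug->H->R->G->L->G->refl->D->L'->B->R'->C->plug->C
Char 7 ('H'): step: R->1, L=0; H->plug->H->R->B->L->D->refl->G->L'->G->R'->D->plug->A
Final: ciphertext=FBEHECA, RIGHT=1, LEFT=0

Answer: FBEHECA 1 0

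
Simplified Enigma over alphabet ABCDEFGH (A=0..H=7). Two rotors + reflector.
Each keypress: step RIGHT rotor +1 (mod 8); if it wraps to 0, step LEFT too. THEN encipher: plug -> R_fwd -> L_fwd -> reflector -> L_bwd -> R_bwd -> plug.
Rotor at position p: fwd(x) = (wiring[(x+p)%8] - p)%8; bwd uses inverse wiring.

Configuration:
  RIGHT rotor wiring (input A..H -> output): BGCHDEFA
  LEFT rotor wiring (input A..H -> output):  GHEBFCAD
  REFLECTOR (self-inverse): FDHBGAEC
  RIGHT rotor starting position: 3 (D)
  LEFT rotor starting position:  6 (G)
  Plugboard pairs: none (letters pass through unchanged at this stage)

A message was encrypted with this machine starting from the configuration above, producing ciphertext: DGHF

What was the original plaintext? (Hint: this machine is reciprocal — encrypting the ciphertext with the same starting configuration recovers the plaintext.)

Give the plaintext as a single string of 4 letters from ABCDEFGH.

Answer: AEDC

Derivation:
Char 1 ('D'): step: R->4, L=6; D->plug->D->R->E->L->G->refl->E->L'->H->R'->A->plug->A
Char 2 ('G'): step: R->5, L=6; G->plug->G->R->C->L->A->refl->F->L'->B->R'->E->plug->E
Char 3 ('H'): step: R->6, L=6; H->plug->H->R->G->L->H->refl->C->L'->A->R'->D->plug->D
Char 4 ('F'): step: R->7, L=6; F->plug->F->R->E->L->G->refl->E->L'->H->R'->C->plug->C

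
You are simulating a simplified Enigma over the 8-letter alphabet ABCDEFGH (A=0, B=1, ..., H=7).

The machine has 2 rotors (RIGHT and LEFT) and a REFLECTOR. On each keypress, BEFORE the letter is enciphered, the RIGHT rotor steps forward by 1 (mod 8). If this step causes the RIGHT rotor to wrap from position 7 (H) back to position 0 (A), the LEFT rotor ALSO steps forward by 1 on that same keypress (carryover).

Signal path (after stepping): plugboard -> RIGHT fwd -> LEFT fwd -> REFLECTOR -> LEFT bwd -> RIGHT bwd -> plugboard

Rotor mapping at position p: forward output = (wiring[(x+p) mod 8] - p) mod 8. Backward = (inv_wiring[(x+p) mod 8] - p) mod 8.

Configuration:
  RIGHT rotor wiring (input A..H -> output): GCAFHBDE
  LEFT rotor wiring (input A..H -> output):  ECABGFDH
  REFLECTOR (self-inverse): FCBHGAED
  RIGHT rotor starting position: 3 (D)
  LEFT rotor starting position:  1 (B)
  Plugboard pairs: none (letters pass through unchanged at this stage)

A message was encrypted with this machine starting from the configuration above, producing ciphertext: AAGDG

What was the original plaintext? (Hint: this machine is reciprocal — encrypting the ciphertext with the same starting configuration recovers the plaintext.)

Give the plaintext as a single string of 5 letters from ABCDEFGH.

Answer: EBFBF

Derivation:
Char 1 ('A'): step: R->4, L=1; A->plug->A->R->D->L->F->refl->A->L'->C->R'->E->plug->E
Char 2 ('A'): step: R->5, L=1; A->plug->A->R->E->L->E->refl->G->L'->G->R'->B->plug->B
Char 3 ('G'): step: R->6, L=1; G->plug->G->R->B->L->H->refl->D->L'->H->R'->F->plug->F
Char 4 ('D'): step: R->7, L=1; D->plug->D->R->B->L->H->refl->D->L'->H->R'->B->plug->B
Char 5 ('G'): step: R->0, L->2 (L advanced); G->plug->G->R->D->L->D->refl->H->L'->B->R'->F->plug->F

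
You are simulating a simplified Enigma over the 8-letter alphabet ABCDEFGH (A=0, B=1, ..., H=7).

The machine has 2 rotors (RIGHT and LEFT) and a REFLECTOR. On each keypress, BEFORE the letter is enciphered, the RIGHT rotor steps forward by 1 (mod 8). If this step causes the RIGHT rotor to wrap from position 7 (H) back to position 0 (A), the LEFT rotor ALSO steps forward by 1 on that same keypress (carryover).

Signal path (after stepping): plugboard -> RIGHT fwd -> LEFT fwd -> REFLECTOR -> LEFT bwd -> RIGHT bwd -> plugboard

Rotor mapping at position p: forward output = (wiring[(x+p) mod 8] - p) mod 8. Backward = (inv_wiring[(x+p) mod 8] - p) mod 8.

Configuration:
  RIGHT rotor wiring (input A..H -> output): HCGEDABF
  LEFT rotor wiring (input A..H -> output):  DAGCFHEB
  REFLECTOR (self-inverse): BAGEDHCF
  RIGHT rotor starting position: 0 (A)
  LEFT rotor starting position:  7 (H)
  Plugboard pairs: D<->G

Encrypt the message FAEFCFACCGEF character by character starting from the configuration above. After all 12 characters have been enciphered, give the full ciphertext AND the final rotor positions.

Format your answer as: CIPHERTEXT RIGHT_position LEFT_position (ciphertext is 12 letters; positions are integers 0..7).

Char 1 ('F'): step: R->1, L=7; F->plug->F->R->A->L->C->refl->G->L'->F->R'->B->plug->B
Char 2 ('A'): step: R->2, L=7; A->plug->A->R->E->L->D->refl->E->L'->B->R'->C->plug->C
Char 3 ('E'): step: R->3, L=7; E->plug->E->R->C->L->B->refl->A->L'->G->R'->D->plug->G
Char 4 ('F'): step: R->4, L=7; F->plug->F->R->G->L->A->refl->B->L'->C->R'->G->plug->D
Char 5 ('C'): step: R->5, L=7; C->plug->C->R->A->L->C->refl->G->L'->F->R'->E->plug->E
Char 6 ('F'): step: R->6, L=7; F->plug->F->R->G->L->A->refl->B->L'->C->R'->H->plug->H
Char 7 ('A'): step: R->7, L=7; A->plug->A->R->G->L->A->refl->B->L'->C->R'->H->plug->H
Char 8 ('C'): step: R->0, L->0 (L advanced); C->plug->C->R->G->L->E->refl->D->L'->A->R'->F->plug->F
Char 9 ('C'): step: R->1, L=0; C->plug->C->R->D->L->C->refl->G->L'->C->R'->D->plug->G
Char 10 ('G'): step: R->2, L=0; G->plug->D->R->G->L->E->refl->D->L'->A->R'->H->plug->H
Char 11 ('E'): step: R->3, L=0; E->plug->E->R->C->L->G->refl->C->L'->D->R'->H->plug->H
Char 12 ('F'): step: R->4, L=0; F->plug->F->R->G->L->E->refl->D->L'->A->R'->H->plug->H
Final: ciphertext=BCGDEHHFGHHH, RIGHT=4, LEFT=0

Answer: BCGDEHHFGHHH 4 0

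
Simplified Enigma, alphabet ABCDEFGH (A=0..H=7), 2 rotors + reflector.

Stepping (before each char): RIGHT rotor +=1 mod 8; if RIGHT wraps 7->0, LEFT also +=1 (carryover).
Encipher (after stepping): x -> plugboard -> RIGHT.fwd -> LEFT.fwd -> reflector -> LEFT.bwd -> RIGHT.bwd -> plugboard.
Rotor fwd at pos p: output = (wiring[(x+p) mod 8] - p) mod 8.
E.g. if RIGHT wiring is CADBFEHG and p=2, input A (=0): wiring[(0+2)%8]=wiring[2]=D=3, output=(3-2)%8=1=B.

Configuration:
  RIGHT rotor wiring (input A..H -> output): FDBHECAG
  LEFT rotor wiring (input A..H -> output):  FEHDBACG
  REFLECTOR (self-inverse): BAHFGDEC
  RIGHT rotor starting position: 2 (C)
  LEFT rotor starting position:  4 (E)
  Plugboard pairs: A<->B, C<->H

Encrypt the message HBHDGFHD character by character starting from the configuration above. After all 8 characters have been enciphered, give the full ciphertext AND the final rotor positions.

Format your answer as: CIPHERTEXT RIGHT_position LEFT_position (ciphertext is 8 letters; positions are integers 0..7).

Char 1 ('H'): step: R->3, L=4; H->plug->C->R->H->L->H->refl->C->L'->D->R'->E->plug->E
Char 2 ('B'): step: R->4, L=4; B->plug->A->R->A->L->F->refl->D->L'->G->R'->B->plug->A
Char 3 ('H'): step: R->5, L=4; H->plug->C->R->B->L->E->refl->G->L'->C->R'->G->plug->G
Char 4 ('D'): step: R->6, L=4; D->plug->D->R->F->L->A->refl->B->L'->E->R'->H->plug->C
Char 5 ('G'): step: R->7, L=4; G->plug->G->R->D->L->C->refl->H->L'->H->R'->A->plug->B
Char 6 ('F'): step: R->0, L->5 (L advanced); F->plug->F->R->C->L->B->refl->A->L'->D->R'->B->plug->A
Char 7 ('H'): step: R->1, L=5; H->plug->C->R->G->L->G->refl->E->L'->H->R'->F->plug->F
Char 8 ('D'): step: R->2, L=5; D->plug->D->R->A->L->D->refl->F->L'->B->R'->H->plug->C
Final: ciphertext=EAGCBAFC, RIGHT=2, LEFT=5

Answer: EAGCBAFC 2 5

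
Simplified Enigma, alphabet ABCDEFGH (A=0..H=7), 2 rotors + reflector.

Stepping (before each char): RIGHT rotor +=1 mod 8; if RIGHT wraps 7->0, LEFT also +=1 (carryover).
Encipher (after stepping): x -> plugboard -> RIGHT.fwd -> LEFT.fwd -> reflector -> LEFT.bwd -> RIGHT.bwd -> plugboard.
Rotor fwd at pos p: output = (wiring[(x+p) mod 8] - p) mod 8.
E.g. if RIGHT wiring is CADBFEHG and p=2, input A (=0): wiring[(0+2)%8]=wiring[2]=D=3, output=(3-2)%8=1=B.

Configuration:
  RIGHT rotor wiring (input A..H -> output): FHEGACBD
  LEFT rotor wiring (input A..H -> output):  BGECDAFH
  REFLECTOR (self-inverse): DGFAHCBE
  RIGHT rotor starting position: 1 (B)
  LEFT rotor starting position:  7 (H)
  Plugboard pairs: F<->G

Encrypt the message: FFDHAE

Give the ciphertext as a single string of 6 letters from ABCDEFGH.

Char 1 ('F'): step: R->2, L=7; F->plug->G->R->D->L->F->refl->C->L'->B->R'->F->plug->G
Char 2 ('F'): step: R->3, L=7; F->plug->G->R->E->L->D->refl->A->L'->A->R'->E->plug->E
Char 3 ('D'): step: R->4, L=7; D->plug->D->R->H->L->G->refl->B->L'->G->R'->B->plug->B
Char 4 ('H'): step: R->5, L=7; H->plug->H->R->D->L->F->refl->C->L'->B->R'->G->plug->F
Char 5 ('A'): step: R->6, L=7; A->plug->A->R->D->L->F->refl->C->L'->B->R'->D->plug->D
Char 6 ('E'): step: R->7, L=7; E->plug->E->R->H->L->G->refl->B->L'->G->R'->B->plug->B

Answer: GEBFDB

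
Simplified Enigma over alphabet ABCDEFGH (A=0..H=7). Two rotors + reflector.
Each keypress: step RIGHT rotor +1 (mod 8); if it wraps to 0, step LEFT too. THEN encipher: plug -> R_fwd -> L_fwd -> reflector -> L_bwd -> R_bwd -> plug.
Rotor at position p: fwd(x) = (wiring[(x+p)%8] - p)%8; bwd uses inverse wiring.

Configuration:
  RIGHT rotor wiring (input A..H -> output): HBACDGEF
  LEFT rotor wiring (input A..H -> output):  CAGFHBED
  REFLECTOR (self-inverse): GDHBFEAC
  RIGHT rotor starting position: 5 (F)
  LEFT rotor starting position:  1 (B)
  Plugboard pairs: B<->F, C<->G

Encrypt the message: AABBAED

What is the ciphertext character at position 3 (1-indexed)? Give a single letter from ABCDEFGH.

Char 1 ('A'): step: R->6, L=1; A->plug->A->R->G->L->C->refl->H->L'->A->R'->H->plug->H
Char 2 ('A'): step: R->7, L=1; A->plug->A->R->G->L->C->refl->H->L'->A->R'->B->plug->F
Char 3 ('B'): step: R->0, L->2 (L advanced); B->plug->F->R->G->L->A->refl->G->L'->H->R'->A->plug->A

A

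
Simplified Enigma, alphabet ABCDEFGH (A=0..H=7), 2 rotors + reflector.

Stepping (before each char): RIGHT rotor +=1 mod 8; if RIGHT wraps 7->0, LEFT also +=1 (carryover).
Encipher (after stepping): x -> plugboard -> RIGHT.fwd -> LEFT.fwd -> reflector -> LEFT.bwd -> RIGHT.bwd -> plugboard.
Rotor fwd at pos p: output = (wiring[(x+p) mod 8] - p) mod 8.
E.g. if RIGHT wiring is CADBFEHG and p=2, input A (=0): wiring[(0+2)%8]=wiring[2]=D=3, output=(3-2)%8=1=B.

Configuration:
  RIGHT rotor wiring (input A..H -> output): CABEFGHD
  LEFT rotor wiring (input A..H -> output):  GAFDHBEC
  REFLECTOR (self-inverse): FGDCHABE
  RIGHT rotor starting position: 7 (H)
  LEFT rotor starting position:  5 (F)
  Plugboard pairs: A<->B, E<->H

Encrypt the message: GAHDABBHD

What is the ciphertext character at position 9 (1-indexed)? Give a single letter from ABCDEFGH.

Char 1 ('G'): step: R->0, L->6 (L advanced); G->plug->G->R->H->L->D->refl->C->L'->D->R'->H->plug->E
Char 2 ('A'): step: R->1, L=6; A->plug->B->R->A->L->G->refl->B->L'->G->R'->F->plug->F
Char 3 ('H'): step: R->2, L=6; H->plug->E->R->F->L->F->refl->A->L'->C->R'->B->plug->A
Char 4 ('D'): step: R->3, L=6; D->plug->D->R->E->L->H->refl->E->L'->B->R'->A->plug->B
Char 5 ('A'): step: R->4, L=6; A->plug->B->R->C->L->A->refl->F->L'->F->R'->G->plug->G
Char 6 ('B'): step: R->5, L=6; B->plug->A->R->B->L->E->refl->H->L'->E->R'->F->plug->F
Char 7 ('B'): step: R->6, L=6; B->plug->A->R->B->L->E->refl->H->L'->E->R'->C->plug->C
Char 8 ('H'): step: R->7, L=6; H->plug->E->R->F->L->F->refl->A->L'->C->R'->D->plug->D
Char 9 ('D'): step: R->0, L->7 (L advanced); D->plug->D->R->E->L->E->refl->H->L'->B->R'->C->plug->C

C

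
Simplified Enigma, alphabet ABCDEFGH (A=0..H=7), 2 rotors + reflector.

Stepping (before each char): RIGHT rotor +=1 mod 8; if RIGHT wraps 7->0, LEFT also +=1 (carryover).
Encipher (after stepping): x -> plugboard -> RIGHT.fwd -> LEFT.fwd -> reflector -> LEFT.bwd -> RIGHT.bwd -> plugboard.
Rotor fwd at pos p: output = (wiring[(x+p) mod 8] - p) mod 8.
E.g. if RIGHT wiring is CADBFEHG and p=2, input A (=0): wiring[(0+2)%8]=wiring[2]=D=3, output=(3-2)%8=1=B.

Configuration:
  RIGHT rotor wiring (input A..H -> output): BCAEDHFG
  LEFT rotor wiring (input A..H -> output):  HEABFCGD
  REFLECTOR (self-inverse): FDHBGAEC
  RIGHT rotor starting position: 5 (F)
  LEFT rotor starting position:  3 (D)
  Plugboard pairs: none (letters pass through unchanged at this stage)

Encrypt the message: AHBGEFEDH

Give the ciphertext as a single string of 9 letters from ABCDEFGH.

Char 1 ('A'): step: R->6, L=3; A->plug->A->R->H->L->F->refl->A->L'->E->R'->D->plug->D
Char 2 ('H'): step: R->7, L=3; H->plug->H->R->G->L->B->refl->D->L'->D->R'->C->plug->C
Char 3 ('B'): step: R->0, L->4 (L advanced); B->plug->B->R->C->L->C->refl->H->L'->D->R'->E->plug->E
Char 4 ('G'): step: R->1, L=4; G->plug->G->R->F->L->A->refl->F->L'->H->R'->B->plug->B
Char 5 ('E'): step: R->2, L=4; E->plug->E->R->D->L->H->refl->C->L'->C->R'->B->plug->B
Char 6 ('F'): step: R->3, L=4; F->plug->F->R->G->L->E->refl->G->L'->B->R'->A->plug->A
Char 7 ('E'): step: R->4, L=4; E->plug->E->R->F->L->A->refl->F->L'->H->R'->A->plug->A
Char 8 ('D'): step: R->5, L=4; D->plug->D->R->E->L->D->refl->B->L'->A->R'->B->plug->B
Char 9 ('H'): step: R->6, L=4; H->plug->H->R->B->L->G->refl->E->L'->G->R'->F->plug->F

Answer: DCEBBAABF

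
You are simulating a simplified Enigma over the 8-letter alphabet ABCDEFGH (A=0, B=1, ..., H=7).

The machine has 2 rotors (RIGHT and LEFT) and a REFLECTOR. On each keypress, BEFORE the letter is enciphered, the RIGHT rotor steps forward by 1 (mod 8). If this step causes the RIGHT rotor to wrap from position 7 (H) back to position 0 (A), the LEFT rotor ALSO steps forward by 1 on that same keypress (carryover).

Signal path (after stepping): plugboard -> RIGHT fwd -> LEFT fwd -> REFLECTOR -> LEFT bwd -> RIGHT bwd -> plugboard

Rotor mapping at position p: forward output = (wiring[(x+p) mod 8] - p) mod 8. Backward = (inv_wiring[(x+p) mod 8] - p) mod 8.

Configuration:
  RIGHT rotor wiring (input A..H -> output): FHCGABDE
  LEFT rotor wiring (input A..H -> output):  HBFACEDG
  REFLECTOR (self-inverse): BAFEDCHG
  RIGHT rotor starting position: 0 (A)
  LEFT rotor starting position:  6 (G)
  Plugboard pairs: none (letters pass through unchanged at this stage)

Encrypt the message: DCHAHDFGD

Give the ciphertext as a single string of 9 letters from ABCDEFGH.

Char 1 ('D'): step: R->1, L=6; D->plug->D->R->H->L->G->refl->H->L'->E->R'->H->plug->H
Char 2 ('C'): step: R->2, L=6; C->plug->C->R->G->L->E->refl->D->L'->D->R'->G->plug->G
Char 3 ('H'): step: R->3, L=6; H->plug->H->R->H->L->G->refl->H->L'->E->R'->G->plug->G
Char 4 ('A'): step: R->4, L=6; A->plug->A->R->E->L->H->refl->G->L'->H->R'->C->plug->C
Char 5 ('H'): step: R->5, L=6; H->plug->H->R->D->L->D->refl->E->L'->G->R'->B->plug->B
Char 6 ('D'): step: R->6, L=6; D->plug->D->R->B->L->A->refl->B->L'->C->R'->G->plug->G
Char 7 ('F'): step: R->7, L=6; F->plug->F->R->B->L->A->refl->B->L'->C->R'->G->plug->G
Char 8 ('G'): step: R->0, L->7 (L advanced); G->plug->G->R->D->L->G->refl->H->L'->A->R'->E->plug->E
Char 9 ('D'): step: R->1, L=7; D->plug->D->R->H->L->E->refl->D->L'->F->R'->C->plug->C

Answer: HGGCBGGEC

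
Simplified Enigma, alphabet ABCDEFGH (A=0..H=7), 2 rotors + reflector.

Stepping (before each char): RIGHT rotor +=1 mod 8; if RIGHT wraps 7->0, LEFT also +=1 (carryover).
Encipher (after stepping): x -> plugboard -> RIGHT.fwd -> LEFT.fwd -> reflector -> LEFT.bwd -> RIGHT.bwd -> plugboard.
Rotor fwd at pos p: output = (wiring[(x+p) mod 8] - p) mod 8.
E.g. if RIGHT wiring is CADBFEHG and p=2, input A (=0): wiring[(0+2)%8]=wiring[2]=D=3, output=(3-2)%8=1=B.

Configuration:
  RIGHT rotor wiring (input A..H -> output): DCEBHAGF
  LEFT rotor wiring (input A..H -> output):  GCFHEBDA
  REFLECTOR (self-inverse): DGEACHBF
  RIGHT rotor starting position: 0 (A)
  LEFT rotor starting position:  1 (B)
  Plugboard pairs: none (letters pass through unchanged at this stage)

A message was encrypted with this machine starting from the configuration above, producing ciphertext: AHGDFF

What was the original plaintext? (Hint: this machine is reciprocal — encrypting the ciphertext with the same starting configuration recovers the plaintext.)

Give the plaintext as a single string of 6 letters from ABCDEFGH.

Answer: FAAHDD

Derivation:
Char 1 ('A'): step: R->1, L=1; A->plug->A->R->B->L->E->refl->C->L'->F->R'->F->plug->F
Char 2 ('H'): step: R->2, L=1; H->plug->H->R->A->L->B->refl->G->L'->C->R'->A->plug->A
Char 3 ('G'): step: R->3, L=1; G->plug->G->R->H->L->F->refl->H->L'->G->R'->A->plug->A
Char 4 ('D'): step: R->4, L=1; D->plug->D->R->B->L->E->refl->C->L'->F->R'->H->plug->H
Char 5 ('F'): step: R->5, L=1; F->plug->F->R->H->L->F->refl->H->L'->G->R'->D->plug->D
Char 6 ('F'): step: R->6, L=1; F->plug->F->R->D->L->D->refl->A->L'->E->R'->D->plug->D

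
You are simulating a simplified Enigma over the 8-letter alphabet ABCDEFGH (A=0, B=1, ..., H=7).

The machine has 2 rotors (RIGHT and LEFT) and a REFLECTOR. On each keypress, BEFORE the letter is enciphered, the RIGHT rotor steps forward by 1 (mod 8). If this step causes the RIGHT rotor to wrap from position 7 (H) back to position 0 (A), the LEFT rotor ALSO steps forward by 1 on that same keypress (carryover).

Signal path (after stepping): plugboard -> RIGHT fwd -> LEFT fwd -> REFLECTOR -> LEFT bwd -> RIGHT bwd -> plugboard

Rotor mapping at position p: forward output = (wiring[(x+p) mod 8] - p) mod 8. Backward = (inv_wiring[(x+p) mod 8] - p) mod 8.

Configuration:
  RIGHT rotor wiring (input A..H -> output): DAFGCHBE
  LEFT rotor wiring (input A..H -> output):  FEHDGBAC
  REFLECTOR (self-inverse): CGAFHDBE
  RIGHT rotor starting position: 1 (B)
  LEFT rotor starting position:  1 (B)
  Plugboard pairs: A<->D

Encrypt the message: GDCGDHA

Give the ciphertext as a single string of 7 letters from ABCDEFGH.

Answer: HFEAFBB

Derivation:
Char 1 ('G'): step: R->2, L=1; G->plug->G->R->B->L->G->refl->B->L'->G->R'->H->plug->H
Char 2 ('D'): step: R->3, L=1; D->plug->A->R->D->L->F->refl->D->L'->A->R'->F->plug->F
Char 3 ('C'): step: R->4, L=1; C->plug->C->R->F->L->H->refl->E->L'->H->R'->E->plug->E
Char 4 ('G'): step: R->5, L=1; G->plug->G->R->B->L->G->refl->B->L'->G->R'->D->plug->A
Char 5 ('D'): step: R->6, L=1; D->plug->A->R->D->L->F->refl->D->L'->A->R'->F->plug->F
Char 6 ('H'): step: R->7, L=1; H->plug->H->R->C->L->C->refl->A->L'->E->R'->B->plug->B
Char 7 ('A'): step: R->0, L->2 (L advanced); A->plug->D->R->G->L->D->refl->F->L'->A->R'->B->plug->B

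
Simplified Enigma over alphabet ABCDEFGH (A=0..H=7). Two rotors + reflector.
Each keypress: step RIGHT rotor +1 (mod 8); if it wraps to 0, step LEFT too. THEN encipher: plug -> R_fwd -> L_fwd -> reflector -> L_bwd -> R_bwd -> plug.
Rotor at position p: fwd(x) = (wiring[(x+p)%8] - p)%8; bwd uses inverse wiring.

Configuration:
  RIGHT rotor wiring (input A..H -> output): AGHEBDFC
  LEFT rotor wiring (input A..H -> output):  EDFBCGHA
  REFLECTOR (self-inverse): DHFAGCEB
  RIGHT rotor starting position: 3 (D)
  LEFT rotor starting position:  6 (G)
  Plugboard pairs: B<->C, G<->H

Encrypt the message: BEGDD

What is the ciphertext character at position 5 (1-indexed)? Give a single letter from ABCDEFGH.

Char 1 ('B'): step: R->4, L=6; B->plug->C->R->B->L->C->refl->F->L'->D->R'->G->plug->H
Char 2 ('E'): step: R->5, L=6; E->plug->E->R->B->L->C->refl->F->L'->D->R'->D->plug->D
Char 3 ('G'): step: R->6, L=6; G->plug->H->R->F->L->D->refl->A->L'->H->R'->A->plug->A
Char 4 ('D'): step: R->7, L=6; D->plug->D->R->A->L->B->refl->H->L'->E->R'->G->plug->H
Char 5 ('D'): step: R->0, L->7 (L advanced); D->plug->D->R->E->L->C->refl->F->L'->B->R'->E->plug->E

E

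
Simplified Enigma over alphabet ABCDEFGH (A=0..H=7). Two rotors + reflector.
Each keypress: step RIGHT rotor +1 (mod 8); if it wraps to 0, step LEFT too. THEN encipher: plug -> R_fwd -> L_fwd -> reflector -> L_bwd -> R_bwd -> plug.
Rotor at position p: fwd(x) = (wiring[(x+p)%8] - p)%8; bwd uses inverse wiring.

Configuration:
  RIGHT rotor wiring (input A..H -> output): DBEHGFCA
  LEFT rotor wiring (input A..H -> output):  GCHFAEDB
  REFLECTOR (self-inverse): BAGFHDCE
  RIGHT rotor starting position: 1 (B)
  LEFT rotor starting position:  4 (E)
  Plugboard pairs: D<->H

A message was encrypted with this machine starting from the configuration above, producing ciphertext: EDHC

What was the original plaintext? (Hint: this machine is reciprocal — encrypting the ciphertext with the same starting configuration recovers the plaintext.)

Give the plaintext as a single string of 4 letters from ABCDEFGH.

Char 1 ('E'): step: R->2, L=4; E->plug->E->R->A->L->E->refl->H->L'->C->R'->A->plug->A
Char 2 ('D'): step: R->3, L=4; D->plug->H->R->B->L->A->refl->B->L'->H->R'->D->plug->H
Char 3 ('H'): step: R->4, L=4; H->plug->D->R->E->L->C->refl->G->L'->F->R'->F->plug->F
Char 4 ('C'): step: R->5, L=4; C->plug->C->R->D->L->F->refl->D->L'->G->R'->D->plug->H

Answer: AHFH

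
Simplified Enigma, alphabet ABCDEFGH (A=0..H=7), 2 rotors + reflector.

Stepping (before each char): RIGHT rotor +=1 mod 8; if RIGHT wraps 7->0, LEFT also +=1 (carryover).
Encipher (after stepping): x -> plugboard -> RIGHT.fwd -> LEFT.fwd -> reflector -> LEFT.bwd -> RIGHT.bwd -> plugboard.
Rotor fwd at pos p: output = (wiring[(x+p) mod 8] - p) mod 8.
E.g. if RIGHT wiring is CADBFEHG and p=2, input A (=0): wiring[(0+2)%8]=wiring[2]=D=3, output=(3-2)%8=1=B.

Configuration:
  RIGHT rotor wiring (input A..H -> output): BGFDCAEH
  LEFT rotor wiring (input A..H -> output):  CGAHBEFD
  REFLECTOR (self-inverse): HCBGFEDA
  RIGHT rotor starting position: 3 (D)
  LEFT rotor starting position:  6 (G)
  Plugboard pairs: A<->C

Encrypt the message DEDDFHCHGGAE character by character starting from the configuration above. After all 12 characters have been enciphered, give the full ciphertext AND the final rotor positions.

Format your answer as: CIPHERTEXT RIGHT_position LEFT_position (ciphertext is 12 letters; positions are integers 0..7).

Char 1 ('D'): step: R->4, L=6; D->plug->D->R->D->L->A->refl->H->L'->A->R'->C->plug->A
Char 2 ('E'): step: R->5, L=6; E->plug->E->R->B->L->F->refl->E->L'->C->R'->C->plug->A
Char 3 ('D'): step: R->6, L=6; D->plug->D->R->A->L->H->refl->A->L'->D->R'->C->plug->A
Char 4 ('D'): step: R->7, L=6; D->plug->D->R->G->L->D->refl->G->L'->H->R'->C->plug->A
Char 5 ('F'): step: R->0, L->7 (L advanced); F->plug->F->R->A->L->E->refl->F->L'->G->R'->B->plug->B
Char 6 ('H'): step: R->1, L=7; H->plug->H->R->A->L->E->refl->F->L'->G->R'->G->plug->G
Char 7 ('C'): step: R->2, L=7; C->plug->A->R->D->L->B->refl->C->L'->F->R'->F->plug->F
Char 8 ('H'): step: R->3, L=7; H->plug->H->R->C->L->H->refl->A->L'->E->R'->E->plug->E
Char 9 ('G'): step: R->4, L=7; G->plug->G->R->B->L->D->refl->G->L'->H->R'->H->plug->H
Char 10 ('G'): step: R->5, L=7; G->plug->G->R->G->L->F->refl->E->L'->A->R'->F->plug->F
Char 11 ('A'): step: R->6, L=7; A->plug->C->R->D->L->B->refl->C->L'->F->R'->F->plug->F
Char 12 ('E'): step: R->7, L=7; E->plug->E->R->E->L->A->refl->H->L'->C->R'->B->plug->B
Final: ciphertext=AAAABGFEHFFB, RIGHT=7, LEFT=7

Answer: AAAABGFEHFFB 7 7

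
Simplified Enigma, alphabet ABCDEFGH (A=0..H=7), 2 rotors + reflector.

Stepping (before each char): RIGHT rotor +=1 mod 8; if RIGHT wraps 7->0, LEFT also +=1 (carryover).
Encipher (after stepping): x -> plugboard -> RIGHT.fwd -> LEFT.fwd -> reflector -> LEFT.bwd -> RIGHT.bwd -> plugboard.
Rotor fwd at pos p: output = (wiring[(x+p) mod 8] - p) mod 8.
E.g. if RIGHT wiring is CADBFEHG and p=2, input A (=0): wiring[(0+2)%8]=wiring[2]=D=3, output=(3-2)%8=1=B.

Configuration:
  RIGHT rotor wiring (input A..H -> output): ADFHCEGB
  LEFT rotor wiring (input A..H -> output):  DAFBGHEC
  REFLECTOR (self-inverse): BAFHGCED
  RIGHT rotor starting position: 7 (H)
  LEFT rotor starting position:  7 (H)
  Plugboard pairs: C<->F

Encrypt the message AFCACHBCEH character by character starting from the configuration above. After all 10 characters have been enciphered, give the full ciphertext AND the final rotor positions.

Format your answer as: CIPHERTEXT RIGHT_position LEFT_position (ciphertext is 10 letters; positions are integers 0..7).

Answer: FBDEFCCBGE 1 1

Derivation:
Char 1 ('A'): step: R->0, L->0 (L advanced); A->plug->A->R->A->L->D->refl->H->L'->F->R'->C->plug->F
Char 2 ('F'): step: R->1, L=0; F->plug->C->R->G->L->E->refl->G->L'->E->R'->B->plug->B
Char 3 ('C'): step: R->2, L=0; C->plug->F->R->H->L->C->refl->F->L'->C->R'->D->plug->D
Char 4 ('A'): step: R->3, L=0; A->plug->A->R->E->L->G->refl->E->L'->G->R'->E->plug->E
Char 5 ('C'): step: R->4, L=0; C->plug->F->R->H->L->C->refl->F->L'->C->R'->C->plug->F
Char 6 ('H'): step: R->5, L=0; H->plug->H->R->F->L->H->refl->D->L'->A->R'->F->plug->C
Char 7 ('B'): step: R->6, L=0; B->plug->B->R->D->L->B->refl->A->L'->B->R'->F->plug->C
Char 8 ('C'): step: R->7, L=0; C->plug->F->R->D->L->B->refl->A->L'->B->R'->B->plug->B
Char 9 ('E'): step: R->0, L->1 (L advanced); E->plug->E->R->C->L->A->refl->B->L'->G->R'->G->plug->G
Char 10 ('H'): step: R->1, L=1; H->plug->H->R->H->L->C->refl->F->L'->D->R'->E->plug->E
Final: ciphertext=FBDEFCCBGE, RIGHT=1, LEFT=1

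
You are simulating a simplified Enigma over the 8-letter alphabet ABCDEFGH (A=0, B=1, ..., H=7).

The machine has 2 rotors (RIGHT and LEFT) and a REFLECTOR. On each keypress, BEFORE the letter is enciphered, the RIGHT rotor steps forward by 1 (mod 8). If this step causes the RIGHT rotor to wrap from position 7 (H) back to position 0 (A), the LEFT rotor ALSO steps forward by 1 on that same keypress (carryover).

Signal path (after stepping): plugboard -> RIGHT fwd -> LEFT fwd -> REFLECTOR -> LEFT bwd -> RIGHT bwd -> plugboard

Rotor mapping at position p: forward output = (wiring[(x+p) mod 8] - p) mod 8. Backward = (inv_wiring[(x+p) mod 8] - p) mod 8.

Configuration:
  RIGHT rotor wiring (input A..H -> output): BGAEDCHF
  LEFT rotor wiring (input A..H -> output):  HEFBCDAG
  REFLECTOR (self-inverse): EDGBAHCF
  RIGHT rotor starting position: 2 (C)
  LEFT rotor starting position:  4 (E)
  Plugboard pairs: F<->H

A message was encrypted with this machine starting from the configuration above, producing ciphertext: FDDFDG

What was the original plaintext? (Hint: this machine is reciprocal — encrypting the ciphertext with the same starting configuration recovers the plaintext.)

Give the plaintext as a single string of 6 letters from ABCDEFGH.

Answer: EAFHCD

Derivation:
Char 1 ('F'): step: R->3, L=4; F->plug->H->R->F->L->A->refl->E->L'->C->R'->E->plug->E
Char 2 ('D'): step: R->4, L=4; D->plug->D->R->B->L->H->refl->F->L'->H->R'->A->plug->A
Char 3 ('D'): step: R->5, L=4; D->plug->D->R->E->L->D->refl->B->L'->G->R'->H->plug->F
Char 4 ('F'): step: R->6, L=4; F->plug->H->R->E->L->D->refl->B->L'->G->R'->F->plug->H
Char 5 ('D'): step: R->7, L=4; D->plug->D->R->B->L->H->refl->F->L'->H->R'->C->plug->C
Char 6 ('G'): step: R->0, L->5 (L advanced); G->plug->G->R->H->L->F->refl->H->L'->E->R'->D->plug->D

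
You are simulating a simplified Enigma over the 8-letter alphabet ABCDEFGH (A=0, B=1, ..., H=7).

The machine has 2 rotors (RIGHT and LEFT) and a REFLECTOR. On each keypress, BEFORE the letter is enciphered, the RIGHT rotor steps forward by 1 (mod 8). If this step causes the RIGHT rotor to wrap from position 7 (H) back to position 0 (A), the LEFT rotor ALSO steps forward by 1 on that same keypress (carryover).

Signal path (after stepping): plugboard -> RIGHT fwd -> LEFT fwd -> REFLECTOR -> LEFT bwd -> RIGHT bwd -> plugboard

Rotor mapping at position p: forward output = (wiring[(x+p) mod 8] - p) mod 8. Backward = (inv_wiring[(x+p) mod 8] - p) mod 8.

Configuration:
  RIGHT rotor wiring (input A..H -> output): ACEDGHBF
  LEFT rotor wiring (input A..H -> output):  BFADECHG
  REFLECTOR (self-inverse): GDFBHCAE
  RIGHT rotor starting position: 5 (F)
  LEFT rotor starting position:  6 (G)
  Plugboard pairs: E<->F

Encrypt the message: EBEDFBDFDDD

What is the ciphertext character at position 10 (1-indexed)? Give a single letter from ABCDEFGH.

Char 1 ('E'): step: R->6, L=6; E->plug->F->R->F->L->F->refl->C->L'->E->R'->D->plug->D
Char 2 ('B'): step: R->7, L=6; B->plug->B->R->B->L->A->refl->G->L'->G->R'->A->plug->A
Char 3 ('E'): step: R->0, L->7 (L advanced); E->plug->F->R->H->L->A->refl->G->L'->C->R'->B->plug->B
Char 4 ('D'): step: R->1, L=7; D->plug->D->R->F->L->F->refl->C->L'->B->R'->A->plug->A
Char 5 ('F'): step: R->2, L=7; F->plug->E->R->H->L->A->refl->G->L'->C->R'->A->plug->A
Char 6 ('B'): step: R->3, L=7; B->plug->B->R->D->L->B->refl->D->L'->G->R'->D->plug->D
Char 7 ('D'): step: R->4, L=7; D->plug->D->R->B->L->C->refl->F->L'->F->R'->C->plug->C
Char 8 ('F'): step: R->5, L=7; F->plug->E->R->F->L->F->refl->C->L'->B->R'->H->plug->H
Char 9 ('D'): step: R->6, L=7; D->plug->D->R->E->L->E->refl->H->L'->A->R'->G->plug->G
Char 10 ('D'): step: R->7, L=7; D->plug->D->R->F->L->F->refl->C->L'->B->R'->B->plug->B

B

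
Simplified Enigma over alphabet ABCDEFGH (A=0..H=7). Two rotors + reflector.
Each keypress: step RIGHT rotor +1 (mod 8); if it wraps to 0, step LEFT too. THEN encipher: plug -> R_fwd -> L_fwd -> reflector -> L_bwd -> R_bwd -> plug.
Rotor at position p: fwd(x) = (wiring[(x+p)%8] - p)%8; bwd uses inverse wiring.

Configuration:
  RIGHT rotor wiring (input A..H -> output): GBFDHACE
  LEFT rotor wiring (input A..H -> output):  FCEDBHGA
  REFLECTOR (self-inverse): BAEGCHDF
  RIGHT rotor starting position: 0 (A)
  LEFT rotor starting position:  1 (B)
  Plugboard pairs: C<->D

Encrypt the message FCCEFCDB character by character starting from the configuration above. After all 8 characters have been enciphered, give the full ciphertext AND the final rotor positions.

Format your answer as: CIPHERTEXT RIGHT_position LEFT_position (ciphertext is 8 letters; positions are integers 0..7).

Answer: BDHHADBE 0 2

Derivation:
Char 1 ('F'): step: R->1, L=1; F->plug->F->R->B->L->D->refl->G->L'->E->R'->B->plug->B
Char 2 ('C'): step: R->2, L=1; C->plug->D->R->G->L->H->refl->F->L'->F->R'->C->plug->D
Char 3 ('C'): step: R->3, L=1; C->plug->D->R->H->L->E->refl->C->L'->C->R'->H->plug->H
Char 4 ('E'): step: R->4, L=1; E->plug->E->R->C->L->C->refl->E->L'->H->R'->H->plug->H
Char 5 ('F'): step: R->5, L=1; F->plug->F->R->A->L->B->refl->A->L'->D->R'->A->plug->A
Char 6 ('C'): step: R->6, L=1; C->plug->D->R->D->L->A->refl->B->L'->A->R'->C->plug->D
Char 7 ('D'): step: R->7, L=1; D->plug->C->R->C->L->C->refl->E->L'->H->R'->B->plug->B
Char 8 ('B'): step: R->0, L->2 (L advanced); B->plug->B->R->B->L->B->refl->A->L'->H->R'->E->plug->E
Final: ciphertext=BDHHADBE, RIGHT=0, LEFT=2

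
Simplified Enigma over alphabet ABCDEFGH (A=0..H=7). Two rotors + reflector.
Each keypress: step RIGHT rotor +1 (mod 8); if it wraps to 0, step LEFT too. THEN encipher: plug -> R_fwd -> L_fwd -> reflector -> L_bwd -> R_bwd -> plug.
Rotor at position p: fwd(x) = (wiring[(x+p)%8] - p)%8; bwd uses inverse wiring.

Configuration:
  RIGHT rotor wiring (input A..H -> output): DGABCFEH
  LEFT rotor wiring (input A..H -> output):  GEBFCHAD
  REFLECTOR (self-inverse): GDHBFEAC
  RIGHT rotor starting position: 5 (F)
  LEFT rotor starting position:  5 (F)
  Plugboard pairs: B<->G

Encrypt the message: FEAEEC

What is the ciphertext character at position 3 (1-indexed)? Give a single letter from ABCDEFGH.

Char 1 ('F'): step: R->6, L=5; F->plug->F->R->D->L->B->refl->D->L'->B->R'->B->plug->G
Char 2 ('E'): step: R->7, L=5; E->plug->E->R->C->L->G->refl->A->L'->G->R'->G->plug->B
Char 3 ('A'): step: R->0, L->6 (L advanced); A->plug->A->R->D->L->G->refl->A->L'->C->R'->E->plug->E

E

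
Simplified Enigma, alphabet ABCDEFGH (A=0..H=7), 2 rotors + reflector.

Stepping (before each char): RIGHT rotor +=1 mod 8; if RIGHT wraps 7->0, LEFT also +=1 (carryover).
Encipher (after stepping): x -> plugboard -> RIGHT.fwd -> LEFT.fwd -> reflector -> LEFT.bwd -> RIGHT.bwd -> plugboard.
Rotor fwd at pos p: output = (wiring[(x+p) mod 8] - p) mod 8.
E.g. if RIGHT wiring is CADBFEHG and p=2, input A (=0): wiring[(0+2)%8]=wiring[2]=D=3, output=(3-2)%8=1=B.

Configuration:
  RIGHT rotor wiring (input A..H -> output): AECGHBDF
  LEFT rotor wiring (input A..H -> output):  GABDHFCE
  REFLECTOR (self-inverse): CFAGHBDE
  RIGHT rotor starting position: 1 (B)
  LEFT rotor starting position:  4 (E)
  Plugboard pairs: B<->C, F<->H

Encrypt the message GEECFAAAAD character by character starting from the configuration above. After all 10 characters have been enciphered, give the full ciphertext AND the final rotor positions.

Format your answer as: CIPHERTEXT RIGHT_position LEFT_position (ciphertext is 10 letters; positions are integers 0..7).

Char 1 ('G'): step: R->2, L=4; G->plug->G->R->G->L->F->refl->B->L'->B->R'->E->plug->E
Char 2 ('E'): step: R->3, L=4; E->plug->E->R->C->L->G->refl->D->L'->A->R'->D->plug->D
Char 3 ('E'): step: R->4, L=4; E->plug->E->R->E->L->C->refl->A->L'->D->R'->A->plug->A
Char 4 ('C'): step: R->5, L=4; C->plug->B->R->G->L->F->refl->B->L'->B->R'->G->plug->G
Char 5 ('F'): step: R->6, L=4; F->plug->H->R->D->L->A->refl->C->L'->E->R'->E->plug->E
Char 6 ('A'): step: R->7, L=4; A->plug->A->R->G->L->F->refl->B->L'->B->R'->B->plug->C
Char 7 ('A'): step: R->0, L->5 (L advanced); A->plug->A->R->A->L->A->refl->C->L'->H->R'->E->plug->E
Char 8 ('A'): step: R->1, L=5; A->plug->A->R->D->L->B->refl->F->L'->B->R'->B->plug->C
Char 9 ('A'): step: R->2, L=5; A->plug->A->R->A->L->A->refl->C->L'->H->R'->D->plug->D
Char 10 ('D'): step: R->3, L=5; D->plug->D->R->A->L->A->refl->C->L'->H->R'->H->plug->F
Final: ciphertext=EDAGECECDF, RIGHT=3, LEFT=5

Answer: EDAGECECDF 3 5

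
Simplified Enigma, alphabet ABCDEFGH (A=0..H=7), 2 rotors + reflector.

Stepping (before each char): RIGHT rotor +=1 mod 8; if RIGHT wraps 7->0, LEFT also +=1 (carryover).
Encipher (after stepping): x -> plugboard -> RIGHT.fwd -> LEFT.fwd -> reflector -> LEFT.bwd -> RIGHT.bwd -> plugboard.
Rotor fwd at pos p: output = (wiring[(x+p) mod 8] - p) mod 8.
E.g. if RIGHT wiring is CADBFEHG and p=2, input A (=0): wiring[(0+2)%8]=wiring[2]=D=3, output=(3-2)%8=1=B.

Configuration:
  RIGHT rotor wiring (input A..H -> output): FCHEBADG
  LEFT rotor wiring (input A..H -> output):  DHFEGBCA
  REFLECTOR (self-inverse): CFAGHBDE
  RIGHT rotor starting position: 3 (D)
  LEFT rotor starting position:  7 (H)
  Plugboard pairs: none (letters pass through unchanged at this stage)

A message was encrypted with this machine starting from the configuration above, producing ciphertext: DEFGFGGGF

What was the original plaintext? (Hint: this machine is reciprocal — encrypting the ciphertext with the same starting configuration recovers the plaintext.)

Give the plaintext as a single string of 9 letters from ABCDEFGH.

Char 1 ('D'): step: R->4, L=7; D->plug->D->R->C->L->A->refl->C->L'->G->R'->F->plug->F
Char 2 ('E'): step: R->5, L=7; E->plug->E->R->F->L->H->refl->E->L'->B->R'->C->plug->C
Char 3 ('F'): step: R->6, L=7; F->plug->F->R->G->L->C->refl->A->L'->C->R'->H->plug->H
Char 4 ('G'): step: R->7, L=7; G->plug->G->R->B->L->E->refl->H->L'->F->R'->E->plug->E
Char 5 ('F'): step: R->0, L->0 (L advanced); F->plug->F->R->A->L->D->refl->G->L'->E->R'->D->plug->D
Char 6 ('G'): step: R->1, L=0; G->plug->G->R->F->L->B->refl->F->L'->C->R'->F->plug->F
Char 7 ('G'): step: R->2, L=0; G->plug->G->R->D->L->E->refl->H->L'->B->R'->E->plug->E
Char 8 ('G'): step: R->3, L=0; G->plug->G->R->H->L->A->refl->C->L'->G->R'->B->plug->B
Char 9 ('F'): step: R->4, L=0; F->plug->F->R->G->L->C->refl->A->L'->H->R'->C->plug->C

Answer: FCHEDFEBC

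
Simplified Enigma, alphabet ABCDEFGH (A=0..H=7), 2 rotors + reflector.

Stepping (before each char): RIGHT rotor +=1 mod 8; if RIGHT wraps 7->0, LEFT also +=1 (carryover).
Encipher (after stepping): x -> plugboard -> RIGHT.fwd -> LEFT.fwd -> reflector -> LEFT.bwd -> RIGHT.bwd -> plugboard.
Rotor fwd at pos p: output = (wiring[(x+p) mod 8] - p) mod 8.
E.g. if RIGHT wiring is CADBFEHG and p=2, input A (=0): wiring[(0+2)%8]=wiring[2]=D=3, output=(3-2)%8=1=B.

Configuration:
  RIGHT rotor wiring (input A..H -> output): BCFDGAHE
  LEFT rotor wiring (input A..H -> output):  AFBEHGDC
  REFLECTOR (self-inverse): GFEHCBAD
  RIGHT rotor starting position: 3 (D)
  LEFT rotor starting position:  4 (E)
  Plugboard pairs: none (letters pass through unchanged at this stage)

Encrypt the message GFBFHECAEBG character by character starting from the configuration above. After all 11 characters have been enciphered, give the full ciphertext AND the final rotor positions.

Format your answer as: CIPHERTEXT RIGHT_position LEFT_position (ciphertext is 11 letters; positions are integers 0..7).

Answer: BBFCADBHHFH 6 5

Derivation:
Char 1 ('G'): step: R->4, L=4; G->plug->G->R->B->L->C->refl->E->L'->E->R'->B->plug->B
Char 2 ('F'): step: R->5, L=4; F->plug->F->R->A->L->D->refl->H->L'->C->R'->B->plug->B
Char 3 ('B'): step: R->6, L=4; B->plug->B->R->G->L->F->refl->B->L'->F->R'->F->plug->F
Char 4 ('F'): step: R->7, L=4; F->plug->F->R->H->L->A->refl->G->L'->D->R'->C->plug->C
Char 5 ('H'): step: R->0, L->5 (L advanced); H->plug->H->R->E->L->A->refl->G->L'->B->R'->A->plug->A
Char 6 ('E'): step: R->1, L=5; E->plug->E->R->H->L->C->refl->E->L'->F->R'->D->plug->D
Char 7 ('C'): step: R->2, L=5; C->plug->C->R->E->L->A->refl->G->L'->B->R'->B->plug->B
Char 8 ('A'): step: R->3, L=5; A->plug->A->R->A->L->B->refl->F->L'->C->R'->H->plug->H
Char 9 ('E'): step: R->4, L=5; E->plug->E->R->F->L->E->refl->C->L'->H->R'->H->plug->H
Char 10 ('B'): step: R->5, L=5; B->plug->B->R->C->L->F->refl->B->L'->A->R'->F->plug->F
Char 11 ('G'): step: R->6, L=5; G->plug->G->R->A->L->B->refl->F->L'->C->R'->H->plug->H
Final: ciphertext=BBFCADBHHFH, RIGHT=6, LEFT=5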